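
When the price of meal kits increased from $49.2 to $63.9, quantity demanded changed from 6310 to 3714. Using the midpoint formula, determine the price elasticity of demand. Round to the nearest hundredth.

%Δq = (3714 − 6310)/[(6310 + 3714)/2] = -2596/5012 ≈ -0.5180.
%ΔP = (63.9 − 49.2)/[(49.2 + 63.9)/2] = 14.7/56.55 ≈ 0.2599.
Arc elasticity E = %Δq/%ΔP ≈ -0.5180/0.2599 ≈ -1.99.
|E| > 1: demand is elastic over this range.

-1.99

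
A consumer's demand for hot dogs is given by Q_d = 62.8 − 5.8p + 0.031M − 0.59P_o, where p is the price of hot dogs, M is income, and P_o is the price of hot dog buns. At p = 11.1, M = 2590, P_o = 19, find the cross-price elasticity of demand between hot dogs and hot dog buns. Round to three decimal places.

Evaluating quantity at (p, M, P_o) gives Q_d = 62.8 − 5.8(11.1) + 0.031(2590) − 0.59(19) = 62.8 − 64.38 + 80.29 − 11.21 = 67.5.
∂Q_d/∂P_o = −0.59, so E_xy = -0.59·(19/67.5) ≈ -0.166.
E_xy < 0: the goods are complements.

-0.166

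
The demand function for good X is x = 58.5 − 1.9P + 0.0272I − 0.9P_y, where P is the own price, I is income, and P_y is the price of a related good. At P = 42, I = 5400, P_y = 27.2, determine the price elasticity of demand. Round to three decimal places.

x = 58.5 − 1.9(42) + 0.0272(5400) − 0.9(27.2) = 58.5 − 79.8 + 146.88 − 24.48 = 101.1.
∂x/∂P = −1.9, so E_p = (−1.9)·(42/101.1) ≈ -0.789.
|E_p| < 1: demand is inelastic.

-0.789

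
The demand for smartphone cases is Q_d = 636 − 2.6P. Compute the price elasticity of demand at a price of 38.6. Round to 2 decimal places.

-0.19

At P = 38.6, Q_d = 535.64.
dQ_d/dP = −2.6.
Point elasticity E = (dQ_d/dP)·(P/Q_d) = -2.6 × 38.6/535.64 ≈ -0.19.
|E| < 1, so demand is inelastic at this price.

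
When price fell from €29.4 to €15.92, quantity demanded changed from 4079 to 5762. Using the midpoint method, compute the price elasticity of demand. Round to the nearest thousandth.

%Δq = (5762 − 4079)/[(4079 + 5762)/2] = 1683/4920.5 ≈ 0.3420.
%Δp = (15.92 − 29.4)/[(29.4 + 15.92)/2] = -13.48/22.66 ≈ -0.5949.
Arc elasticity E = %Δq/%Δp ≈ 0.3420/-0.5949 ≈ -0.575.
|E| < 1: demand is inelastic over this range.

-0.575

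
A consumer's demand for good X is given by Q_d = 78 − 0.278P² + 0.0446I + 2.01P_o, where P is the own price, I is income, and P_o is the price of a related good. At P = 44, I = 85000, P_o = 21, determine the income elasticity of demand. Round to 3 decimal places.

1.124

Q_d = 78 − 0.278(44)² + 0.0446(85000) + 2.01(21) = 78 − 538.208 + 3791 + 42.21 = 3373.002.
∂Q_d/∂I = +0.0446, so E_I = 0.0446·(85000/3373.002) ≈ 1.124.
E_I > 1: normal good (luxury).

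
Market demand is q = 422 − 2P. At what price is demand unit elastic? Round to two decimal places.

For linear demand q = a − bP, E = −bP/(a − bP). |E| = 1 ⇒ bP = a − bP ⇒ P = a/(2b).
P = 422/(2·2) = 105.50.

105.50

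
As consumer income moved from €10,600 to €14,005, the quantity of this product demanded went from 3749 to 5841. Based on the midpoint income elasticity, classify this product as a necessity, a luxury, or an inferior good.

luxury

%ΔQ = (5841 − 3749)/[(3749+5841)/2] = 2092/4795 ≈ 0.4363.
%ΔI = (14,005 − 10,600)/[(10,600+14,005)/2] = 3405/12302.5 ≈ 0.2768.
E_I = %ΔQ/%ΔI ≈ 1.576.
E_I > 1: normal good (luxury).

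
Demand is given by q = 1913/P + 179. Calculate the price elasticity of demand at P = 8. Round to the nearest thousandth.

-0.572

At P = 8, q = 418.125.
dq/dP = −1913/P² = −29.8906.
Point elasticity E = (dq/dP)·(P/q) = -29.8906 × 8/418.125 ≈ -0.572.
|E| < 1, so demand is inelastic at this price.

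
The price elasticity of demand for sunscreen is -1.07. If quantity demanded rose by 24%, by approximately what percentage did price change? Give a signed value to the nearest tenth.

-22.4

%ΔQ ≈ E × %ΔP ⇒ %ΔP = %ΔQ / E = (24%)/(-1.07) ≈ -22.4%.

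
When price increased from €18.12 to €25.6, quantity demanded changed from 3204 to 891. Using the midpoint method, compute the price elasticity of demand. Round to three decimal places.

%Δq = (891 − 3204)/[(3204 + 891)/2] = -2313/2047.5 ≈ -1.1297.
%ΔP = (25.6 − 18.12)/[(18.12 + 25.6)/2] = 7.48/21.86 ≈ 0.3422.
Arc elasticity E = %Δq/%ΔP ≈ -1.1297/0.3422 ≈ -3.301.
|E| > 1: demand is elastic over this range.

-3.301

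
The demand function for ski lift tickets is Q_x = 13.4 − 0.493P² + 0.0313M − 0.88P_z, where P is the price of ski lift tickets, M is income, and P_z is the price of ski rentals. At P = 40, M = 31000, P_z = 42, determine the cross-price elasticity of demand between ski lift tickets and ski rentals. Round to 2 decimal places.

At the given point, Q_x = 13.4 − 0.493(40)² + 0.0313(31000) − 0.88(42) = 13.4 − 788.8 + 970.3 − 36.96 = 157.94.
∂Q_x/∂P_z = −0.88, so E_xy = -0.88·(42/157.94) ≈ -0.23.
E_xy < 0: the goods are complements.

-0.23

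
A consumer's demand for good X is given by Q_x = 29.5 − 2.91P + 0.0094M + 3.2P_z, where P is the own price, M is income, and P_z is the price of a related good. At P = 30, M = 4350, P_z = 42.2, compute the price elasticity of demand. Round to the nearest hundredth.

Substituting, Q_x = 29.5 − 2.91(30) + 0.0094(4350) + 3.2(42.2) = 29.5 − 87.3 + 40.89 + 135.04 = 118.13.
∂Q_x/∂P = −2.91, so E_p = (−2.91)·(30/118.13) ≈ -0.74.
|E_p| < 1: demand is inelastic.

-0.74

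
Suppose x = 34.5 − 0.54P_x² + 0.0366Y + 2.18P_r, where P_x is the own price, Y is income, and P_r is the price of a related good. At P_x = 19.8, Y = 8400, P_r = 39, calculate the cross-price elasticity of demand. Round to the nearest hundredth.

0.39

Evaluating quantity at (P_x, Y, P_r) gives x = 34.5 − 0.54(19.8)² + 0.0366(8400) + 2.18(39) = 34.5 − 211.7016 + 307.44 + 85.02 = 215.2584.
∂x/∂P_r = +2.18, so E_xy = 2.18·(39/215.2584) ≈ 0.39.
E_xy > 0: the goods are substitutes.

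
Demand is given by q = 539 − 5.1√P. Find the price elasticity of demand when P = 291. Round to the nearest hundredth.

-0.10

At P = 291, q = 452.0005.
dq/dP = −5.1/(2√P) = −5.1/(2·17.0587).
Point elasticity E = (dq/dP)·(P/q) = -0.1495 × 291/452.0005 ≈ -0.10.
|E| < 1, so demand is inelastic at this price.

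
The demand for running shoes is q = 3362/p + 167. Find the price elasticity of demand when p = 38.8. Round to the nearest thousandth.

At p = 38.8, q = 253.6495.
dq/dp = −3362/p² = −2.2332.
Point elasticity E = (dq/dp)·(p/q) = -2.2332 × 38.8/253.6495 ≈ -0.342.
|E| < 1, so demand is inelastic at this price.

-0.342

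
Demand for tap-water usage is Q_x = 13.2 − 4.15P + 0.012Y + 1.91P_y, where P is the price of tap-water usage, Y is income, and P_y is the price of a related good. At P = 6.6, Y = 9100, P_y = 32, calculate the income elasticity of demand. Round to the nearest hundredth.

At the given point, Q_x = 13.2 − 4.15(6.6) + 0.012(9100) + 1.91(32) = 13.2 − 27.39 + 109.2 + 61.12 = 156.13.
∂Q_x/∂Y = +0.012, so E_I = 0.012·(9100/156.13) ≈ 0.70.
E_I ∈ (0,1): normal good (necessity).

0.70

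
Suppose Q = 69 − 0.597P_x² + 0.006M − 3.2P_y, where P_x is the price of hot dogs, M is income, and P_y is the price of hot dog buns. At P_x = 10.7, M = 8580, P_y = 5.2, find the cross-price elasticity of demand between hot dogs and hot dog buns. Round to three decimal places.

Evaluating quantity at (P_x, M, P_y) gives Q = 69 − 0.597(10.7)² + 0.006(8580) − 3.2(5.2) = 69 − 68.3505 + 51.48 − 16.64 = 35.4895.
∂Q/∂P_y = −3.2, so E_xy = -3.2·(5.2/35.4895) ≈ -0.469.
E_xy < 0: the goods are complements.

-0.469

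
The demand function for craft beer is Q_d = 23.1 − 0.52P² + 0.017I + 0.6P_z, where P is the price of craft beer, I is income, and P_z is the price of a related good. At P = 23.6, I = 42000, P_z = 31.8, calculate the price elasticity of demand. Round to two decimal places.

-1.24

First evaluate Q_d: 23.1 − 0.52(23.6)² + 0.017(42000) + 0.6(31.8) = 23.1 − 289.6192 + 714 + 19.08 = 466.5608.
∂Q_d/∂P = −2·0.52·P = -24.544, so E_p = -24.544·(23.6/466.5608) ≈ -1.24.
|E_p| > 1: demand is elastic.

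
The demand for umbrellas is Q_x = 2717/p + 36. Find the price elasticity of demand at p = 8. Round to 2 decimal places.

-0.90

At p = 8, Q_x = 375.625.
dQ_x/dp = −2717/p² = −42.4531.
Point elasticity E = (dQ_x/dp)·(p/Q_x) = -42.4531 × 8/375.625 ≈ -0.90.
|E| < 1, so demand is inelastic at this price.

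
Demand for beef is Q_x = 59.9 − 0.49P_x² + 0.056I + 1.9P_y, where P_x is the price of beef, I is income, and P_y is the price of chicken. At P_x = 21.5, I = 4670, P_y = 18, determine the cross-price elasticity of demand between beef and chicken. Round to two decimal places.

First evaluate Q_x: 59.9 − 0.49(21.5)² + 0.056(4670) + 1.9(18) = 59.9 − 226.5025 + 261.52 + 34.2 = 129.1175.
∂Q_x/∂P_y = +1.9, so E_xy = 1.9·(18/129.1175) ≈ 0.26.
E_xy > 0: the goods are substitutes.

0.26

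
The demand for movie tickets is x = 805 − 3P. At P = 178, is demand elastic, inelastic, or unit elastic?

elastic

At P = 178, x = 271.
dx/dP = −3.
Point elasticity E = (dx/dP)·(P/x) = -3 × 178/271 ≈ -1.970.
|E| ≈ 1.970 > 1, so demand is elastic.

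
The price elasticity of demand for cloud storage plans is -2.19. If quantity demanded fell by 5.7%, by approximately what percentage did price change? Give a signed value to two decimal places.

2.60

%ΔQ ≈ E × %ΔP ⇒ %ΔP = %ΔQ / E = (-5.7%)/(-2.19) ≈ 2.60%.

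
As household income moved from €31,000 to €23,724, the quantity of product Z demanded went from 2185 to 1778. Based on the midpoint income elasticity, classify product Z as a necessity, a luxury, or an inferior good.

%ΔQ = (1778 − 2185)/[(2185+1778)/2] = -407/1981.5 ≈ -0.2054.
%ΔY = (23,724 − 31,000)/[(31,000+23,724)/2] = -7276/27362 ≈ -0.2659.
E_I = %ΔQ/%ΔY ≈ 0.772.
E_I ∈ (0,1): normal good (necessity).

necessity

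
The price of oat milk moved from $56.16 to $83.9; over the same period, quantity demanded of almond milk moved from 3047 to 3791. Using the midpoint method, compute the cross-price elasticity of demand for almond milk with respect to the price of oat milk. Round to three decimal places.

0.549

%ΔQ_x = (3791 − 3047)/[(3047+3791)/2] = 744/3419 ≈ 0.2176.
%ΔP_y = (83.9 − 56.16)/[(56.16+83.9)/2] ≈ 0.3961.
E_xy = 0.2176/0.3961 ≈ 0.549.
E_xy > 0, so almond milk and oat milk are substitutes.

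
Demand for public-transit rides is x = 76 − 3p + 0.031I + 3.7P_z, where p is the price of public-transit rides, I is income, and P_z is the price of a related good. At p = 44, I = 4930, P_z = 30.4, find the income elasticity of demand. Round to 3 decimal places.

0.730

x = 76 − 3(44) + 0.031(4930) + 3.7(30.4) = 76 − 132 + 152.83 + 112.48 = 209.31.
∂x/∂I = +0.031, so E_I = 0.031·(4930/209.31) ≈ 0.730.
E_I ∈ (0,1): normal good (necessity).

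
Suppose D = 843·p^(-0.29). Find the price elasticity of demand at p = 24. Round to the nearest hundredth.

-0.29

For a Cobb–Douglas (constant-elasticity) form D = A·p^α·…, the elasticity with respect to p equals the exponent α at every point.
Here the exponent on p is -0.29, so the price elasticity of demand is -0.29.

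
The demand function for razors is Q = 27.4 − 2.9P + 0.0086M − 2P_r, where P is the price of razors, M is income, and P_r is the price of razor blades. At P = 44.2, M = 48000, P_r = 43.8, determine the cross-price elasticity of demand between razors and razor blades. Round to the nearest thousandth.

Substituting, Q = 27.4 − 2.9(44.2) + 0.0086(48000) − 2(43.8) = 27.4 − 128.18 + 412.8 − 87.6 = 224.42.
∂Q/∂P_r = −2, so E_xy = -2·(43.8/224.42) ≈ -0.390.
E_xy < 0: the goods are complements.

-0.390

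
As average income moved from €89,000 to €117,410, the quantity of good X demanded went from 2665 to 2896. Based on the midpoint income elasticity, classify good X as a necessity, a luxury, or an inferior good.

necessity

%ΔQ = (2896 − 2665)/[(2665+2896)/2] = 231/2780.5 ≈ 0.0831.
%ΔI = (117,410 − 89,000)/[(89,000+117,410)/2] = 28410/103205 ≈ 0.2753.
E_I = %ΔQ/%ΔI ≈ 0.302.
E_I ∈ (0,1): normal good (necessity).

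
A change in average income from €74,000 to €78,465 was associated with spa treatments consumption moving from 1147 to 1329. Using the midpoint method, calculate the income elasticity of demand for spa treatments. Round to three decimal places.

%ΔQ = (1329 − 1147)/[(1147+1329)/2] = 182/1238 ≈ 0.1470.
%ΔY = (78,465 − 74,000)/[(74,000+78,465)/2] = 4465/76232.5 ≈ 0.0586.
E_I = %ΔQ/%ΔY ≈ 2.510.
E_I > 1: normal good (luxury).

2.510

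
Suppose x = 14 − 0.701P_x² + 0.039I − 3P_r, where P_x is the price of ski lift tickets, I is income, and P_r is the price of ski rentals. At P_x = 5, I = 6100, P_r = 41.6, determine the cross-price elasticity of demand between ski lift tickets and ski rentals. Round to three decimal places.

First evaluate x: 14 − 0.701(5)² + 0.039(6100) − 3(41.6) = 14 − 17.525 + 237.9 − 124.8 = 109.575.
∂x/∂P_r = −3, so E_xy = -3·(41.6/109.575) ≈ -1.139.
E_xy < 0: the goods are complements.

-1.139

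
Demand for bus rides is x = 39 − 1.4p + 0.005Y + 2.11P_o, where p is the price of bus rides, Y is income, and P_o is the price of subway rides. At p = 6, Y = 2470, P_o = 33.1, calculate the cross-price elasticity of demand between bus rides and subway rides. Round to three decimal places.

Substituting, x = 39 − 1.4(6) + 0.005(2470) + 2.11(33.1) = 39 − 8.4 + 12.35 + 69.841 = 112.791.
∂x/∂P_o = +2.11, so E_xy = 2.11·(33.1/112.791) ≈ 0.619.
E_xy > 0: the goods are substitutes.

0.619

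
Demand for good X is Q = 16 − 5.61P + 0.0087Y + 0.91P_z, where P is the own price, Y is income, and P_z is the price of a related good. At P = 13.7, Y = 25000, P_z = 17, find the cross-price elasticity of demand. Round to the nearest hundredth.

At the given point, Q = 16 − 5.61(13.7) + 0.0087(25000) + 0.91(17) = 16 − 76.857 + 217.5 + 15.47 = 172.113.
∂Q/∂P_z = +0.91, so E_xy = 0.91·(17/172.113) ≈ 0.09.
E_xy > 0: the goods are substitutes.

0.09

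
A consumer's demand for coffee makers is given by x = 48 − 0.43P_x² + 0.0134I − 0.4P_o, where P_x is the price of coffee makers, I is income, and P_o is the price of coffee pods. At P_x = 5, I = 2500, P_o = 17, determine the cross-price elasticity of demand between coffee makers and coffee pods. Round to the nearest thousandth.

-0.106

Substituting, x = 48 − 0.43(5)² + 0.0134(2500) − 0.4(17) = 48 − 10.75 + 33.5 − 6.8 = 63.95.
∂x/∂P_o = −0.4, so E_xy = -0.4·(17/63.95) ≈ -0.106.
E_xy < 0: the goods are complements.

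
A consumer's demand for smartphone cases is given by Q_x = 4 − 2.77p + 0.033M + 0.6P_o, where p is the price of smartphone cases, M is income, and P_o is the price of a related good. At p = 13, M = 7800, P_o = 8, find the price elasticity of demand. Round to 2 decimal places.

-0.16

Q_x = 4 − 2.77(13) + 0.033(7800) + 0.6(8) = 4 − 36.01 + 257.4 + 4.8 = 230.19.
∂Q_x/∂p = −2.77, so E_p = (−2.77)·(13/230.19) ≈ -0.16.
|E_p| < 1: demand is inelastic.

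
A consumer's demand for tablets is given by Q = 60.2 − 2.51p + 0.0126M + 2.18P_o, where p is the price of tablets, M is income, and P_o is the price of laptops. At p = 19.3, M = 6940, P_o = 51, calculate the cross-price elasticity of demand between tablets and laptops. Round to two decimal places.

0.53

Q = 60.2 − 2.51(19.3) + 0.0126(6940) + 2.18(51) = 60.2 − 48.443 + 87.444 + 111.18 = 210.381.
∂Q/∂P_o = +2.18, so E_xy = 2.18·(51/210.381) ≈ 0.53.
E_xy > 0: the goods are substitutes.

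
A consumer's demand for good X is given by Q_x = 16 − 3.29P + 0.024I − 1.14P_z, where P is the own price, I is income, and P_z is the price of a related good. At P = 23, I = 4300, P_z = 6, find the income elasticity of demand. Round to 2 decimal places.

2.81

First evaluate Q_x: 16 − 3.29(23) + 0.024(4300) − 1.14(6) = 16 − 75.67 + 103.2 − 6.84 = 36.69.
∂Q_x/∂I = +0.024, so E_I = 0.024·(4300/36.69) ≈ 2.81.
E_I > 1: normal good (luxury).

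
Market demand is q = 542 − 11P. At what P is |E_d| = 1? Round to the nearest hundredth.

24.64

For linear demand q = a − bP, E = −bP/(a − bP). |E| = 1 ⇒ bP = a − bP ⇒ P = a/(2b).
P = 542/(2·11) ≈ 24.64.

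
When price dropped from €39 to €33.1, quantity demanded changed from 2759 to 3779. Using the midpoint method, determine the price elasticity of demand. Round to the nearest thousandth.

%ΔQ = (3779 − 2759)/[(2759 + 3779)/2] = 1020/3269 ≈ 0.3120.
%Δp = (33.1 − 39)/[(39 + 33.1)/2] = -5.9/36.05 ≈ -0.1637.
Arc elasticity E = %ΔQ/%Δp ≈ 0.3120/-0.1637 ≈ -1.907.
|E| > 1: demand is elastic over this range.

-1.907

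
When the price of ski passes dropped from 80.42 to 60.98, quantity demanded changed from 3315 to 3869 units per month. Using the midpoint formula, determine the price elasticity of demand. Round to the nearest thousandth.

%ΔQ = (3869 − 3315)/[(3315 + 3869)/2] = 554/3592 ≈ 0.1542.
%ΔP = (60.98 − 80.42)/[(80.42 + 60.98)/2] = -19.44/70.7 ≈ -0.2750.
Arc elasticity E = %ΔQ/%ΔP ≈ 0.1542/-0.2750 ≈ -0.561.
|E| < 1: demand is inelastic over this range.

-0.561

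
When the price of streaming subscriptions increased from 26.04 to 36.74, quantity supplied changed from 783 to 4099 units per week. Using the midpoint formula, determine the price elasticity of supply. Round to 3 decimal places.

3.985

%Δq = (4099 − 783)/[(783 + 4099)/2] = 3316/2441 ≈ 1.3585.
%ΔP = (36.74 − 26.04)/[(26.04 + 36.74)/2] = 10.7/31.39 ≈ 0.3409.
Arc elasticity E = %Δq/%ΔP ≈ 1.3585/0.3409 ≈ 3.985.
|E| > 1: supply is elastic over this range.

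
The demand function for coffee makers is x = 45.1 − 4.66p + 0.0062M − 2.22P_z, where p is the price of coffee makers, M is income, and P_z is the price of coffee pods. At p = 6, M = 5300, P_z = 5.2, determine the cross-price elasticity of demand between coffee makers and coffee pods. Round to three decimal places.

Evaluating quantity at (p, M, P_z) gives x = 45.1 − 4.66(6) + 0.0062(5300) − 2.22(5.2) = 45.1 − 27.96 + 32.86 − 11.544 = 38.456.
∂x/∂P_z = −2.22, so E_xy = -2.22·(5.2/38.456) ≈ -0.300.
E_xy < 0: the goods are complements.

-0.300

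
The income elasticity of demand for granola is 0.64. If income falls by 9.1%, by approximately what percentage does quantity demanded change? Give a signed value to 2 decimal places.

%ΔQ ≈ E × %ΔI = (0.64) × (-9.1%) ≈ -5.82%.

-5.82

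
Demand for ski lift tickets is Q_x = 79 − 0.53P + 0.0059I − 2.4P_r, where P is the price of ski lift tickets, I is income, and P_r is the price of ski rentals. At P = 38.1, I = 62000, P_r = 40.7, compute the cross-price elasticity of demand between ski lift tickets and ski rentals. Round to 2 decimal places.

Substituting, Q_x = 79 − 0.53(38.1) + 0.0059(62000) − 2.4(40.7) = 79 − 20.193 + 365.8 − 97.68 = 326.927.
∂Q_x/∂P_r = −2.4, so E_xy = -2.4·(40.7/326.927) ≈ -0.30.
E_xy < 0: the goods are complements.

-0.30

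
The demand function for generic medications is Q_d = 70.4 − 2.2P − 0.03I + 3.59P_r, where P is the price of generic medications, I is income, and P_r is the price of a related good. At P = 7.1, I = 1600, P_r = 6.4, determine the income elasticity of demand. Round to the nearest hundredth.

-1.61

Substituting, Q_d = 70.4 − 2.2(7.1) − 0.03(1600) + 3.59(6.4) = 70.4 − 15.62 − 48 + 22.976 = 29.756.
∂Q_d/∂I = −0.03, so E_I = -0.03·(1600/29.756) ≈ -1.61.
E_I < 0: inferior good.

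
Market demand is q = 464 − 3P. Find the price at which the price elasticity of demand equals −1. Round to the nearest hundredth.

77.33

For linear demand q = a − bP, E = −bP/(a − bP). |E| = 1 ⇒ bP = a − bP ⇒ P = a/(2b).
P = 464/(2·3) ≈ 77.33.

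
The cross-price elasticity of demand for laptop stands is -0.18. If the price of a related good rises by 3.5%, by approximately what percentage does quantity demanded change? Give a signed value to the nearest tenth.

%ΔQ ≈ E × %ΔP_y = (-0.18) × (3.5%) ≈ -0.6%.

-0.6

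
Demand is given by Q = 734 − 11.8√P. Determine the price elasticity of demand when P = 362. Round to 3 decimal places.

-0.220

At P = 362, Q = 509.4897.
dQ/dP = −11.8/(2√P) = −11.8/(2·19.0263).
Point elasticity E = (dQ/dP)·(P/Q) = -0.3101 × 362/509.4897 ≈ -0.220.
|E| < 1, so demand is inelastic at this price.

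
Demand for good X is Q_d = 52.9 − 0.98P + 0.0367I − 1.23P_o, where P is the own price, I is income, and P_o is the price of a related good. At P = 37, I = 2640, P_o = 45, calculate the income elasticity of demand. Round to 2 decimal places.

At the given point, Q_d = 52.9 − 0.98(37) + 0.0367(2640) − 1.23(45) = 52.9 − 36.26 + 96.888 − 55.35 = 58.178.
∂Q_d/∂I = +0.0367, so E_I = 0.0367·(2640/58.178) ≈ 1.67.
E_I > 1: normal good (luxury).

1.67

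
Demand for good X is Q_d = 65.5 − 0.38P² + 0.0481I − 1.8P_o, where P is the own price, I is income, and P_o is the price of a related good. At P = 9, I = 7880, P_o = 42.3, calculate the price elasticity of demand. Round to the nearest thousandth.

At the given point, Q_d = 65.5 − 0.38(9)² + 0.0481(7880) − 1.8(42.3) = 65.5 − 30.78 + 379.028 − 76.14 = 337.608.
∂Q_d/∂P = −2·0.38·P = -6.84, so E_p = -6.84·(9/337.608) ≈ -0.182.
|E_p| < 1: demand is inelastic.

-0.182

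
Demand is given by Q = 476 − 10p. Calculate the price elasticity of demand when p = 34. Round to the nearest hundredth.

-2.50

At p = 34, Q = 136.
dQ/dp = −10.
Point elasticity E = (dQ/dp)·(p/Q) = -10 × 34/136 ≈ -2.50.
|E| > 1, so demand is elastic at this price.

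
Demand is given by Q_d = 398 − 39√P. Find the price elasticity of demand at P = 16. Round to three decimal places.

-0.322

At P = 16, Q_d = 242.
dQ_d/dP = −39/(2√P) = −39/(2·4).
Point elasticity E = (dQ_d/dP)·(P/Q_d) = -4.875 × 16/242 ≈ -0.322.
|E| < 1, so demand is inelastic at this price.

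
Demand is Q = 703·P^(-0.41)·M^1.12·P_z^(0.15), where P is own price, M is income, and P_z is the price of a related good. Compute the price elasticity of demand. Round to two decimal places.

For a Cobb–Douglas (constant-elasticity) form Q = A·P^α·…, the elasticity with respect to P equals the exponent α at every point.
Here the exponent on P is -0.41, so the price elasticity of demand is -0.41.

-0.41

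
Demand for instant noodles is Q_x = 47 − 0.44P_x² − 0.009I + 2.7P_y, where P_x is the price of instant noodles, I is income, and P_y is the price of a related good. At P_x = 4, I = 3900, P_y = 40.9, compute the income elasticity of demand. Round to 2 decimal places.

-0.30

Substituting, Q_x = 47 − 0.44(4)² − 0.009(3900) + 2.7(40.9) = 47 − 7.04 − 35.1 + 110.43 = 115.29.
∂Q_x/∂I = −0.009, so E_I = -0.009·(3900/115.29) ≈ -0.30.
E_I < 0: inferior good.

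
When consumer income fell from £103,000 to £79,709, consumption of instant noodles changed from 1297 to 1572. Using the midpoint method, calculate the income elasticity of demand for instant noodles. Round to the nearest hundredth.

-0.75

%ΔQ = (1572 − 1297)/[(1297+1572)/2] = 275/1434.5 ≈ 0.1917.
%ΔI = (79,709 − 103,000)/[(103,000+79,709)/2] = -23291/91354.5 ≈ -0.2550.
E_I = %ΔQ/%ΔI ≈ -0.75.
E_I < 0: inferior good.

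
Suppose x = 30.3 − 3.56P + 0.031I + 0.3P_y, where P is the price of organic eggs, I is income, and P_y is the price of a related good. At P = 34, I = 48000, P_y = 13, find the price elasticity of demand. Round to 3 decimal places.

-0.086

First evaluate x: 30.3 − 3.56(34) + 0.031(48000) + 0.3(13) = 30.3 − 121.04 + 1488 + 3.9 = 1401.16.
∂x/∂P = −3.56, so E_p = (−3.56)·(34/1401.16) ≈ -0.086.
|E_p| < 1: demand is inelastic.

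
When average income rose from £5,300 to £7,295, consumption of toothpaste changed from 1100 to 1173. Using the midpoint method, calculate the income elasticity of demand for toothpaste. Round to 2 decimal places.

0.20

%ΔQ = (1173 − 1100)/[(1100+1173)/2] = 73/1136.5 ≈ 0.0642.
%ΔM = (7,295 − 5,300)/[(5,300+7,295)/2] = 1995/6297.5 ≈ 0.3168.
E_I = %ΔQ/%ΔM ≈ 0.20.
E_I ∈ (0,1): normal good (necessity).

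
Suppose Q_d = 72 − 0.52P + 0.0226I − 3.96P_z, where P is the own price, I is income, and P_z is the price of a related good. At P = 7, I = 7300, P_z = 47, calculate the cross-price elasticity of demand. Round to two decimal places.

Substituting, Q_d = 72 − 0.52(7) + 0.0226(7300) − 3.96(47) = 72 − 3.64 + 164.98 − 186.12 = 47.22.
∂Q_d/∂P_z = −3.96, so E_xy = -3.96·(47/47.22) ≈ -3.94.
E_xy < 0: the goods are complements.

-3.94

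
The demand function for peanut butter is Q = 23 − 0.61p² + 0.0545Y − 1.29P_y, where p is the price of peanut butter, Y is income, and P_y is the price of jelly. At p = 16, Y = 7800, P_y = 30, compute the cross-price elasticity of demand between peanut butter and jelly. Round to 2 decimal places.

-0.15

Q = 23 − 0.61(16)² + 0.0545(7800) − 1.29(30) = 23 − 156.16 + 425.1 − 38.7 = 253.24.
∂Q/∂P_y = −1.29, so E_xy = -1.29·(30/253.24) ≈ -0.15.
E_xy < 0: the goods are complements.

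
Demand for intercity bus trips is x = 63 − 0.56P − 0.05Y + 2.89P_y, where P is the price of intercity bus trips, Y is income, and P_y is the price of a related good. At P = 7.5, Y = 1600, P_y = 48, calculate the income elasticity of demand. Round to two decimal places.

At the given point, x = 63 − 0.56(7.5) − 0.05(1600) + 2.89(48) = 63 − 4.2 − 80 + 138.72 = 117.52.
∂x/∂Y = −0.05, so E_I = -0.05·(1600/117.52) ≈ -0.68.
E_I < 0: inferior good.

-0.68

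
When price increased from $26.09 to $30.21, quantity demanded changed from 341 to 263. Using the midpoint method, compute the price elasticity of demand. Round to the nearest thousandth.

%Δq = (263 − 341)/[(341 + 263)/2] = -78/302 ≈ -0.2583.
%Δp = (30.21 − 26.09)/[(26.09 + 30.21)/2] = 4.12/28.15 ≈ 0.1464.
Arc elasticity E = %Δq/%Δp ≈ -0.2583/0.1464 ≈ -1.765.
|E| > 1: demand is elastic over this range.

-1.765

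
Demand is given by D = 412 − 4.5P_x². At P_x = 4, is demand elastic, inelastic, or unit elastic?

inelastic

At P_x = 4, D = 340.
dD/dP_x = −2·4.5·P_x = −36.
Point elasticity E = (dD/dP_x)·(P_x/D) = -36 × 4/340 ≈ -0.424.
|E| ≈ 0.424 < 1, so demand is inelastic.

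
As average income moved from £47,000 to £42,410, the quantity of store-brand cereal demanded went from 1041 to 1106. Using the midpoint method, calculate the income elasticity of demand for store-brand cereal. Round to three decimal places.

%ΔQ = (1106 − 1041)/[(1041+1106)/2] = 65/1073.5 ≈ 0.0605.
%ΔI = (42,410 − 47,000)/[(47,000+42,410)/2] = -4590/44705 ≈ -0.1027.
E_I = %ΔQ/%ΔI ≈ -0.590.
E_I < 0: inferior good.

-0.590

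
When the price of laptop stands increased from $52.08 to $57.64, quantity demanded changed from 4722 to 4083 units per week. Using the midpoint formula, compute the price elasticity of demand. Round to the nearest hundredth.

%ΔQ = (4083 − 4722)/[(4722 + 4083)/2] = -639/4402.5 ≈ -0.1451.
%Δp = (57.64 − 52.08)/[(52.08 + 57.64)/2] = 5.56/54.86 ≈ 0.1013.
Arc elasticity E = %ΔQ/%Δp ≈ -0.1451/0.1013 ≈ -1.43.
|E| > 1: demand is elastic over this range.

-1.43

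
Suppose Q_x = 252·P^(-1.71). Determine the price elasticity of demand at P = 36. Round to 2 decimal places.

For a Cobb–Douglas (constant-elasticity) form Q_x = A·P^α·…, the elasticity with respect to P equals the exponent α at every point.
Here the exponent on P is -1.71, so the price elasticity of demand is -1.71.

-1.71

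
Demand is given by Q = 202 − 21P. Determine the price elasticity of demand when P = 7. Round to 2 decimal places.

-2.67

At P = 7, Q = 55.
dQ/dP = −21.
Point elasticity E = (dQ/dP)·(P/Q) = -21 × 7/55 ≈ -2.67.
|E| > 1, so demand is elastic at this price.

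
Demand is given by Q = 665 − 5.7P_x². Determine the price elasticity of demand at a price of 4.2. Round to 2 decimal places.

At P_x = 4.2, Q = 564.452.
dQ/dP_x = −2·5.7·P_x = −47.88.
Point elasticity E = (dQ/dP_x)·(P_x/Q) = -47.88 × 4.2/564.452 ≈ -0.36.
|E| < 1, so demand is inelastic at this price.

-0.36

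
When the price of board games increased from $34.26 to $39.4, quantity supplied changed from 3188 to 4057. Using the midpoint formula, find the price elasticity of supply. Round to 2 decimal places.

%Δq = (4057 − 3188)/[(3188 + 4057)/2] = 869/3622.5 ≈ 0.2399.
%ΔP = (39.4 − 34.26)/[(34.26 + 39.4)/2] = 5.14/36.83 ≈ 0.1396.
Arc elasticity E = %Δq/%ΔP ≈ 0.2399/0.1396 ≈ 1.72.
|E| > 1: supply is elastic over this range.

1.72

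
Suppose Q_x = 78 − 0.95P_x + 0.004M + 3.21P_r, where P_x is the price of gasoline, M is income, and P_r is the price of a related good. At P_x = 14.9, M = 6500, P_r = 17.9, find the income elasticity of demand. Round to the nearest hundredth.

0.18

Q_x = 78 − 0.95(14.9) + 0.004(6500) + 3.21(17.9) = 78 − 14.155 + 26 + 57.459 = 147.304.
∂Q_x/∂M = +0.004, so E_I = 0.004·(6500/147.304) ≈ 0.18.
E_I ∈ (0,1): normal good (necessity).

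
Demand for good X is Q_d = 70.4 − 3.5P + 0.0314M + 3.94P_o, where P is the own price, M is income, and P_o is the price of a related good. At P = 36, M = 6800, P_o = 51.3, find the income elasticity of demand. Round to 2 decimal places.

0.59

Evaluating quantity at (P, M, P_o) gives Q_d = 70.4 − 3.5(36) + 0.0314(6800) + 3.94(51.3) = 70.4 − 126 + 213.52 + 202.122 = 360.042.
∂Q_d/∂M = +0.0314, so E_I = 0.0314·(6800/360.042) ≈ 0.59.
E_I ∈ (0,1): normal good (necessity).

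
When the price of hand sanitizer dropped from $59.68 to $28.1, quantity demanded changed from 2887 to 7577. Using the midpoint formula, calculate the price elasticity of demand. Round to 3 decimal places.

-1.246

%ΔQ = (7577 − 2887)/[(2887 + 7577)/2] = 4690/5232 ≈ 0.8964.
%ΔP = (28.1 − 59.68)/[(59.68 + 28.1)/2] = -31.58/43.89 ≈ -0.7195.
Arc elasticity E = %ΔQ/%ΔP ≈ 0.8964/-0.7195 ≈ -1.246.
|E| > 1: demand is elastic over this range.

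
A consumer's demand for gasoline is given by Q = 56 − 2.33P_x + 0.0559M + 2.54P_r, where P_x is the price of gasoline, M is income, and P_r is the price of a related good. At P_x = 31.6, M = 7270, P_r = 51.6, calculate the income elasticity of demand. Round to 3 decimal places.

0.782

Substituting, Q = 56 − 2.33(31.6) + 0.0559(7270) + 2.54(51.6) = 56 − 73.628 + 406.393 + 131.064 = 519.829.
∂Q/∂M = +0.0559, so E_I = 0.0559·(7270/519.829) ≈ 0.782.
E_I ∈ (0,1): normal good (necessity).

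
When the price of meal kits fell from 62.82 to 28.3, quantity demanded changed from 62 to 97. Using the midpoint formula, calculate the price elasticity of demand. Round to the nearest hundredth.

%Δq = (97 − 62)/[(62 + 97)/2] = 35/79.5 ≈ 0.4403.
%Δp = (28.3 − 62.82)/[(62.82 + 28.3)/2] = -34.52/45.56 ≈ -0.7577.
Arc elasticity E = %Δq/%Δp ≈ 0.4403/-0.7577 ≈ -0.58.
|E| < 1: demand is inelastic over this range.

-0.58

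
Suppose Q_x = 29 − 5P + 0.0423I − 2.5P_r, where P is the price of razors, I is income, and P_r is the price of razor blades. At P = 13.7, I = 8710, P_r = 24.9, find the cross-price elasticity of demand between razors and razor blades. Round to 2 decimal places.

Substituting, Q_x = 29 − 5(13.7) + 0.0423(8710) − 2.5(24.9) = 29 − 68.5 + 368.433 − 62.25 = 266.683.
∂Q_x/∂P_r = −2.5, so E_xy = -2.5·(24.9/266.683) ≈ -0.23.
E_xy < 0: the goods are complements.

-0.23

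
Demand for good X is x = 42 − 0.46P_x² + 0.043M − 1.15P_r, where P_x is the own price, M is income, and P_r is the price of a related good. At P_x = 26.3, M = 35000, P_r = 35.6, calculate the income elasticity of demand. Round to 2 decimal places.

1.27

Substituting, x = 42 − 0.46(26.3)² + 0.043(35000) − 1.15(35.6) = 42 − 318.1774 + 1505 − 40.94 = 1187.8826.
∂x/∂M = +0.043, so E_I = 0.043·(35000/1187.8826) ≈ 1.27.
E_I > 1: normal good (luxury).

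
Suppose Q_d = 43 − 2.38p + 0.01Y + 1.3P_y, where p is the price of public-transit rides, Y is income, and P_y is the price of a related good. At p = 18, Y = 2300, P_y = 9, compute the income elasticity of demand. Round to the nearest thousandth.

Q_d = 43 − 2.38(18) + 0.01(2300) + 1.3(9) = 43 − 42.84 + 23 + 11.7 = 34.86.
∂Q_d/∂Y = +0.01, so E_I = 0.01·(2300/34.86) ≈ 0.660.
E_I ∈ (0,1): normal good (necessity).

0.660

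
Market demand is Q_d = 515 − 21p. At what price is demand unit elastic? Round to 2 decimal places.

For linear demand Q_d = a − bp, E = −bp/(a − bp). |E| = 1 ⇒ bp = a − bp ⇒ p = a/(2b).
p = 515/(2·21) ≈ 12.26.

12.26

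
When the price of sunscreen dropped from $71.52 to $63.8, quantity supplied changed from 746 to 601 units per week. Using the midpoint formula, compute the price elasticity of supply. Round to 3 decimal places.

%Δq = (601 − 746)/[(746 + 601)/2] = -145/673.5 ≈ -0.2153.
%Δp = (63.8 − 71.52)/[(71.52 + 63.8)/2] = -7.72/67.66 ≈ -0.1141.
Arc elasticity E = %Δq/%Δp ≈ -0.2153/-0.1141 ≈ 1.887.
|E| > 1: supply is elastic over this range.

1.887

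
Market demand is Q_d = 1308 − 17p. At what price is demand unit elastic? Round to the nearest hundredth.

For linear demand Q_d = a − bp, E = −bp/(a − bp). |E| = 1 ⇒ bp = a − bp ⇒ p = a/(2b).
p = 1308/(2·17) ≈ 38.47.

38.47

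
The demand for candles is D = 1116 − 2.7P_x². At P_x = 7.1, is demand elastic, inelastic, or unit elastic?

inelastic

At P_x = 7.1, D = 979.893.
dD/dP_x = −2·2.7·P_x = −38.34.
Point elasticity E = (dD/dP_x)·(P_x/D) = -38.34 × 7.1/979.893 ≈ -0.278.
|E| ≈ 0.278 < 1, so demand is inelastic.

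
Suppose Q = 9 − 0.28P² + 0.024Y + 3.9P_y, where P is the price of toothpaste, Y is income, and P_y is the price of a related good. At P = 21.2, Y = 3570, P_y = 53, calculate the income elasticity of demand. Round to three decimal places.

Q = 9 − 0.28(21.2)² + 0.024(3570) + 3.9(53) = 9 − 125.8432 + 85.68 + 206.7 = 175.5368.
∂Q/∂Y = +0.024, so E_I = 0.024·(3570/175.5368) ≈ 0.488.
E_I ∈ (0,1): normal good (necessity).

0.488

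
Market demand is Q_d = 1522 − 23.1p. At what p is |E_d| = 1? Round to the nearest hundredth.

For linear demand Q_d = a − bp, E = −bp/(a − bp). |E| = 1 ⇒ bp = a − bp ⇒ p = a/(2b).
p = 1522/(2·23.1) ≈ 32.94.

32.94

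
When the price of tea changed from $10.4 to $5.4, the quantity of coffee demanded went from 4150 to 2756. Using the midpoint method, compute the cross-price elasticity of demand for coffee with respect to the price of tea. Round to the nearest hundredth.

0.64

%ΔQ_x = (2756 − 4150)/[(4150+2756)/2] = -1394/3453 ≈ -0.4037.
%ΔP_y = (5.4 − 10.4)/[(10.4+5.4)/2] ≈ -0.6329.
E_xy = -0.4037/-0.6329 ≈ 0.64.
E_xy > 0, so coffee and tea are substitutes.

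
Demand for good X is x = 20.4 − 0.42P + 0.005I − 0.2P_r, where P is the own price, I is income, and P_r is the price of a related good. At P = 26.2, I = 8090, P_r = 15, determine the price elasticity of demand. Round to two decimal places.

-0.23

x = 20.4 − 0.42(26.2) + 0.005(8090) − 0.2(15) = 20.4 − 11.004 + 40.45 − 3 = 46.846.
∂x/∂P = −0.42, so E_p = (−0.42)·(26.2/46.846) ≈ -0.23.
|E_p| < 1: demand is inelastic.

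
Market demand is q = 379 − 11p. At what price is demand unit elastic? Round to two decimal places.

For linear demand q = a − bp, E = −bp/(a − bp). |E| = 1 ⇒ bp = a − bp ⇒ p = a/(2b).
p = 379/(2·11) ≈ 17.23.

17.23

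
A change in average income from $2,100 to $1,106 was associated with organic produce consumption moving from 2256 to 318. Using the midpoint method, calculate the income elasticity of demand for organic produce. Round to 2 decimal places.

%ΔQ = (318 − 2256)/[(2256+318)/2] = -1938/1287 ≈ -1.5058.
%ΔY = (1,106 − 2,100)/[(2,100+1,106)/2] = -994/1603 ≈ -0.6201.
E_I = %ΔQ/%ΔY ≈ 2.43.
E_I > 1: normal good (luxury).

2.43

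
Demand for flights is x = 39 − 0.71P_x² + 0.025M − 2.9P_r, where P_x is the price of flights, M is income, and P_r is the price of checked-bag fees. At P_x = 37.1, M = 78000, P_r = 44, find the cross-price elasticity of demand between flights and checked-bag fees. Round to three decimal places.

-0.144

At the given point, x = 39 − 0.71(37.1)² + 0.025(78000) − 2.9(44) = 39 − 977.2511 + 1950 − 127.6 = 884.1489.
∂x/∂P_r = −2.9, so E_xy = -2.9·(44/884.1489) ≈ -0.144.
E_xy < 0: the goods are complements.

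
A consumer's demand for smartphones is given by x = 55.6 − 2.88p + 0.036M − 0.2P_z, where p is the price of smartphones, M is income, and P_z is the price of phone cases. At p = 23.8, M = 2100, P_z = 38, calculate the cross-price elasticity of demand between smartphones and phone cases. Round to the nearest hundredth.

-0.14

At the given point, x = 55.6 − 2.88(23.8) + 0.036(2100) − 0.2(38) = 55.6 − 68.544 + 75.6 − 7.6 = 55.056.
∂x/∂P_z = −0.2, so E_xy = -0.2·(38/55.056) ≈ -0.14.
E_xy < 0: the goods are complements.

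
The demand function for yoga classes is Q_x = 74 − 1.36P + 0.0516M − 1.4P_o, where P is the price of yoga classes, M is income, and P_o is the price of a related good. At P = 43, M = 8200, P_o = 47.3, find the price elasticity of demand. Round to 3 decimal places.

Evaluating quantity at (P, M, P_o) gives Q_x = 74 − 1.36(43) + 0.0516(8200) − 1.4(47.3) = 74 − 58.48 + 423.12 − 66.22 = 372.42.
∂Q_x/∂P = −1.36, so E_p = (−1.36)·(43/372.42) ≈ -0.157.
|E_p| < 1: demand is inelastic.

-0.157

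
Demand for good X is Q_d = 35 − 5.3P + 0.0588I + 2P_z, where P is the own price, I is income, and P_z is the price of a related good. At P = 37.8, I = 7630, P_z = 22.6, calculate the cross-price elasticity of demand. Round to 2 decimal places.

At the given point, Q_d = 35 − 5.3(37.8) + 0.0588(7630) + 2(22.6) = 35 − 200.34 + 448.644 + 45.2 = 328.504.
∂Q_d/∂P_z = +2, so E_xy = 2·(22.6/328.504) ≈ 0.14.
E_xy > 0: the goods are substitutes.

0.14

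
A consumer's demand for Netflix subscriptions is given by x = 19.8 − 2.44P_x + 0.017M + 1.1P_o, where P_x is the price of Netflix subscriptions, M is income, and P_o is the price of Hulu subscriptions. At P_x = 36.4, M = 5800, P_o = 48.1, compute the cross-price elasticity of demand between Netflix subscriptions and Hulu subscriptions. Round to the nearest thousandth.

0.641

Substituting, x = 19.8 − 2.44(36.4) + 0.017(5800) + 1.1(48.1) = 19.8 − 88.816 + 98.6 + 52.91 = 82.494.
∂x/∂P_o = +1.1, so E_xy = 1.1·(48.1/82.494) ≈ 0.641.
E_xy > 0: the goods are substitutes.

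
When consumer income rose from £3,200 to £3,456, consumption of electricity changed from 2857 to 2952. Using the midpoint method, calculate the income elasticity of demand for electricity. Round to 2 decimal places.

0.43

%ΔQ = (2952 − 2857)/[(2857+2952)/2] = 95/2904.5 ≈ 0.0327.
%ΔM = (3,456 − 3,200)/[(3,200+3,456)/2] = 256/3328 ≈ 0.0769.
E_I = %ΔQ/%ΔM ≈ 0.43.
E_I ∈ (0,1): normal good (necessity).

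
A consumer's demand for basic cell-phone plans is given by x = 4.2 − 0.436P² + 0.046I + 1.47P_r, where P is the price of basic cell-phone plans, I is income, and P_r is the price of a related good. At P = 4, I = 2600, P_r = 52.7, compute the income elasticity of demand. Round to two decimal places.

0.62

First evaluate x: 4.2 − 0.436(4)² + 0.046(2600) + 1.47(52.7) = 4.2 − 6.976 + 119.6 + 77.469 = 194.293.
∂x/∂I = +0.046, so E_I = 0.046·(2600/194.293) ≈ 0.62.
E_I ∈ (0,1): normal good (necessity).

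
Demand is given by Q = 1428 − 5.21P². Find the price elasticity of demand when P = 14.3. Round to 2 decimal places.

At P = 14.3, Q = 362.6071.
dQ/dP = −2·5.21·P = −149.006.
Point elasticity E = (dQ/dP)·(P/Q) = -149.006 × 14.3/362.6071 ≈ -5.88.
|E| > 1, so demand is elastic at this price.

-5.88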